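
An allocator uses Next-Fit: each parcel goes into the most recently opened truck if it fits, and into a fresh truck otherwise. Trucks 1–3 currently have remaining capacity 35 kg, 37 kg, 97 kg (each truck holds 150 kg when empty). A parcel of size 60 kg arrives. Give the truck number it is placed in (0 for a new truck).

Next-Fit only looks at truck 3, which has 97 kg free.
60 kg fits there.

3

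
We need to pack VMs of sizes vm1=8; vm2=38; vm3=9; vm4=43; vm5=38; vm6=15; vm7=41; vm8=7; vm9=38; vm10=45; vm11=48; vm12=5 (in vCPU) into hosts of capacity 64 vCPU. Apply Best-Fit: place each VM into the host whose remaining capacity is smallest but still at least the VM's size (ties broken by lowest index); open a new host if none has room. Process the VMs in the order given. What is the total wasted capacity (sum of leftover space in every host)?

113

vm1 (8 vCPU) → host 1 (remaining 56 vCPU)
vm2 (38 vCPU) → host 1 (remaining 18 vCPU)
vm3 (9 vCPU) → host 1 (remaining 9 vCPU)
vm4 (43 vCPU) → host 2 (remaining 21 vCPU)
vm5 (38 vCPU) → host 3 (remaining 26 vCPU)
vm6 (15 vCPU) → host 2 (remaining 6 vCPU)
vm7 (41 vCPU) → host 4 (remaining 23 vCPU)
vm8 (7 vCPU) → host 1 (remaining 2 vCPU)
vm9 (38 vCPU) → host 5 (remaining 26 vCPU)
vm10 (45 vCPU) → host 6 (remaining 19 vCPU)
vm11 (48 vCPU) → host 7 (remaining 16 vCPU)
vm12 (5 vCPU) → host 2 (remaining 1 vCPU)
7 hosts × 64 vCPU = 448 vCPU; used 335 vCPU; unused 113 vCPU.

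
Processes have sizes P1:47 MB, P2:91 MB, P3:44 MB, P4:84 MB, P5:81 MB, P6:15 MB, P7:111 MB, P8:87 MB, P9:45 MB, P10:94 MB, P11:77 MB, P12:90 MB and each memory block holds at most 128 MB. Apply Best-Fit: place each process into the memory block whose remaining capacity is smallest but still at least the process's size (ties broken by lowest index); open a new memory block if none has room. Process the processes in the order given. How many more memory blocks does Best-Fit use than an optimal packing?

1

Best-Fit: [47,44,15] [91] [84] [81,45] [111] [87] [94] [77] [90] → 9 memory blocks.
8 processes exceed 64 MB (half the capacity), and no two of those can share a memory block, so at least 8 memory blocks are needed.
An optimal packing achieves that bound: [111,15] [94] [91] [90] [87] [84,44] [81,47] [77,45] → 8 memory blocks.
Excess: 9 − 8 = 1.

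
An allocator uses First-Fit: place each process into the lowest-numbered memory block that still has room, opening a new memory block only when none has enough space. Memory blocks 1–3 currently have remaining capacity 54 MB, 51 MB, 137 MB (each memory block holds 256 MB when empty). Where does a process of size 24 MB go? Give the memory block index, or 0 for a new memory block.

Memory blocks with room: memory block 1 (54 MB), memory block 2 (51 MB), memory block 3 (137 MB).
The first with room is memory block 1.

1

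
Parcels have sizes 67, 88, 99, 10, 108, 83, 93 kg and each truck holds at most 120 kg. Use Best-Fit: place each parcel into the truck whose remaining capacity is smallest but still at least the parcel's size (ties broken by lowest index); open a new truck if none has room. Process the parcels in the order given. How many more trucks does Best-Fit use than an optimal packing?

0

Best-Fit: [67] [88] [99,10] [108] [83] [93] → 6 trucks.
6 parcels exceed 60 kg (half the capacity), and no two of those can share a truck, so at least 6 trucks are needed.
So 6 is already optimal.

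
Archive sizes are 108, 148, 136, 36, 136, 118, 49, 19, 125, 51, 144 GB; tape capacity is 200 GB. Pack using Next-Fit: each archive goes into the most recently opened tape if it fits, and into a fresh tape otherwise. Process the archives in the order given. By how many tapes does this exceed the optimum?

Next-Fit: [108] [148] [136,36] [136] [118,49,19] [125,51] [144] → 7 tapes.
7 archives exceed 100 GB (half the capacity), and no two of those can share a tape, so at least 7 tapes are needed.
So 7 is already optimal.

0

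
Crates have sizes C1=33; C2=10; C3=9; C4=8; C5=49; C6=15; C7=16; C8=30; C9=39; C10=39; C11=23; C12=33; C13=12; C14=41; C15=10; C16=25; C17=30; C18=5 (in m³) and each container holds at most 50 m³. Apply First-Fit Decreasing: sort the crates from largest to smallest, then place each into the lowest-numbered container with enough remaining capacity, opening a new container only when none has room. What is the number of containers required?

Sorted descending: 49, 41, 39, 39, 33, 33, 30, 30, 25, 23, 16, 15, 12, 10, 10, 9, 8, 5.
Put 49 m³ in container 1; 1 m³ remain.
Put 41 m³ in container 2; 9 m³ remain.
Put 39 m³ in container 3; 11 m³ remain.
Put 39 m³ in container 4; 11 m³ remain.
Put 33 m³ in container 5; 17 m³ remain.
Put 33 m³ in container 6; 17 m³ remain.
Put 30 m³ in container 7; 20 m³ remain.
Put 30 m³ in container 8; 20 m³ remain.
Put 25 m³ in container 9; 25 m³ remain.
Put 23 m³ in container 9; 2 m³ remain.
Put 16 m³ in container 5; 1 m³ remain.
Put 15 m³ in container 6; 2 m³ remain.
Put 12 m³ in container 7; 8 m³ remain.
Put 10 m³ in container 3; 1 m³ remain.
Put 10 m³ in container 4; 1 m³ remain.
Put 9 m³ in container 2; 0 m³ remain.
Put 8 m³ in container 7; 0 m³ remain.
Put 5 m³ in container 8; 15 m³ remain.

9 containers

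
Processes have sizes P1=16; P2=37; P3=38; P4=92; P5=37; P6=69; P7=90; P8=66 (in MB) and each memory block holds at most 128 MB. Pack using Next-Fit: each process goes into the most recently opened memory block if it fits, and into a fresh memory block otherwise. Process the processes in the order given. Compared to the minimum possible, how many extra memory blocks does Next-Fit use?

Next-Fit: [16,37,38] [92] [37,69] [90] [66] → 5 memory blocks.
Total size 445 MB; any packing needs at least ⌈445/128⌉ = 4 memory blocks.
An optimal packing achieves that bound: [92,16] [90,38] [69,37] [66,37] → 4 memory blocks.
Excess: 5 − 4 = 1.

1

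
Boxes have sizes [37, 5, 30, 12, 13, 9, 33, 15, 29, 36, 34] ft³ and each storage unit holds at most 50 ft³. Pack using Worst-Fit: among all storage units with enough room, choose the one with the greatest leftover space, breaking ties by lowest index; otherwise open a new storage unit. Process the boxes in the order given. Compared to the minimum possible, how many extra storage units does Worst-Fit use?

Worst-Fit: [37,5] [30,12] [13,9,15] [33] [29] [36] [34] → 7 storage units.
Total size 253 ft³; any packing needs at least ⌈253/50⌉ = 6 storage units.
An optimal packing achieves that bound: [37,13] [36,12] [34,15] [33,9,5] [30] [29] → 6 storage units.
Excess: 7 − 6 = 1.

1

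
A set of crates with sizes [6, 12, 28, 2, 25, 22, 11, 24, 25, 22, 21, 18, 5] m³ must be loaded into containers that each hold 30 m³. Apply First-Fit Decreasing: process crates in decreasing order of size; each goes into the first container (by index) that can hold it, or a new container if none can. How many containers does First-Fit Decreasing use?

9 containers

Sorted descending: 28, 25, 25, 24, 22, 22, 21, 18, 12, 11, 6, 5, 2.
Put 28 m³ in container 1; 2 m³ remain.
Put 25 m³ in container 2; 5 m³ remain.
Put 25 m³ in container 3; 5 m³ remain.
Put 24 m³ in container 4; 6 m³ remain.
Put 22 m³ in container 5; 8 m³ remain.
Put 22 m³ in container 6; 8 m³ remain.
Put 21 m³ in container 7; 9 m³ remain.
Put 18 m³ in container 8; 12 m³ remain.
Put 12 m³ in container 8; 0 m³ remain.
Put 11 m³ in container 9; 19 m³ remain.
Put 6 m³ in container 4; 0 m³ remain.
Put 5 m³ in container 2; 0 m³ remain.
Put 2 m³ in container 1; 0 m³ remain.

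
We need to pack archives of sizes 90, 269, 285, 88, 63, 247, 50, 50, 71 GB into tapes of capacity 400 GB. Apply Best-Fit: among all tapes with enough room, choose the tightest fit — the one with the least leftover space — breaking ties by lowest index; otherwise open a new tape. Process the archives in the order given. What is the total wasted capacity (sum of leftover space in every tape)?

tape 1: place 90 GB, 310 GB left
tape 1: place 269 GB, 41 GB left
tape 2: place 285 GB, 115 GB left
tape 2: place 88 GB, 27 GB left
tape 3: place 63 GB, 337 GB left
tape 3: place 247 GB, 90 GB left
tape 3: place 50 GB, 40 GB left
tape 4: place 50 GB, 350 GB left
tape 4: place 71 GB, 279 GB left
4 tapes × 400 GB = 1600 GB; used 1213 GB; unused 387 GB.

387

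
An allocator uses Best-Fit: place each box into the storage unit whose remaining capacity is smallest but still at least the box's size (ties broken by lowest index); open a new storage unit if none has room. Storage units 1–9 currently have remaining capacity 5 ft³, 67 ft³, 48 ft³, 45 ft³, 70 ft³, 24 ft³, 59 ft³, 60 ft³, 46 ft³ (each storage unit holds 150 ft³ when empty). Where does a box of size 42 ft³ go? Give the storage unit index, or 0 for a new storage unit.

Storage units with room: storage unit 2 (67 ft³), storage unit 3 (48 ft³), storage unit 4 (45 ft³), storage unit 5 (70 ft³), storage unit 7 (59 ft³), storage unit 8 (60 ft³), storage unit 9 (46 ft³).
Tightest fit is storage unit 4 with 45 ft³ free.

4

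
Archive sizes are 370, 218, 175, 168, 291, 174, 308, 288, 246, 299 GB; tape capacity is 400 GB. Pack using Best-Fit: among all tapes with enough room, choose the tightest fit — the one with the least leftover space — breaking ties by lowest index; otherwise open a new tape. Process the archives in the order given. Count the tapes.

8 tapes

Put 370 GB in tape 1; 30 GB remain.
Put 218 GB in tape 2; 182 GB remain.
Put 175 GB in tape 2; 7 GB remain.
Put 168 GB in tape 3; 232 GB remain.
Put 291 GB in tape 4; 109 GB remain.
Put 174 GB in tape 3; 58 GB remain.
Put 308 GB in tape 5; 92 GB remain.
Put 288 GB in tape 6; 112 GB remain.
Put 246 GB in tape 7; 154 GB remain.
Put 299 GB in tape 8; 101 GB remain.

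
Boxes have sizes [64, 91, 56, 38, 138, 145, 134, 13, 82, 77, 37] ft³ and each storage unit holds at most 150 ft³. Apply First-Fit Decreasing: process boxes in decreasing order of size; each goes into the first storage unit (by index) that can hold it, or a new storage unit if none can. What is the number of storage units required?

Sorted descending: 145, 138, 134, 91, 82, 77, 64, 56, 38, 37, 13.
145 ft³ → storage unit 1 (remaining 5 ft³)
138 ft³ → storage unit 2 (remaining 12 ft³)
134 ft³ → storage unit 3 (remaining 16 ft³)
91 ft³ → storage unit 4 (remaining 59 ft³)
82 ft³ → storage unit 5 (remaining 68 ft³)
77 ft³ → storage unit 6 (remaining 73 ft³)
64 ft³ → storage unit 5 (remaining 4 ft³)
56 ft³ → storage unit 4 (remaining 3 ft³)
38 ft³ → storage unit 6 (remaining 35 ft³)
37 ft³ → storage unit 7 (remaining 113 ft³)
13 ft³ → storage unit 3 (remaining 3 ft³)
Final storage units: [145] [138] [134,13] [91,56] [82,64] [77,38] [37].

7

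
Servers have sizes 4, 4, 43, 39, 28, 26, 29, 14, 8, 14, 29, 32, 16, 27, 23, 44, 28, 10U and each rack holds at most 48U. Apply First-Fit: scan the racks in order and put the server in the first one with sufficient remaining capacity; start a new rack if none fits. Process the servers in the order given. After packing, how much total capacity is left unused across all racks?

110

4U → rack 1 (remaining 44U)
4U → rack 1 (remaining 40U)
43U → rack 2 (remaining 5U)
39U → rack 1 (remaining 1U)
28U → rack 3 (remaining 20U)
26U → rack 4 (remaining 22U)
29U → rack 5 (remaining 19U)
14U → rack 3 (remaining 6U)
8U → rack 4 (remaining 14U)
14U → rack 4 (remaining 0U)
29U → rack 6 (remaining 19U)
32U → rack 7 (remaining 16U)
16U → rack 5 (remaining 3U)
27U → rack 8 (remaining 21U)
23U → rack 9 (remaining 25U)
44U → rack 10 (remaining 4U)
28U → rack 11 (remaining 20U)
10U → rack 6 (remaining 9U)
11 racks × 48U = 528U; used 418U; unused 110U.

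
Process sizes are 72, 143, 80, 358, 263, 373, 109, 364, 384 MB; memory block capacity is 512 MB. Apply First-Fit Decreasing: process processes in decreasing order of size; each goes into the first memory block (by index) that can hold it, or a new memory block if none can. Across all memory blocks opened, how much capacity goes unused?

Sorted descending: 384, 373, 364, 358, 263, 143, 109, 80, 72.
Put 384 MB in memory block 1; 128 MB remain.
Put 373 MB in memory block 2; 139 MB remain.
Put 364 MB in memory block 3; 148 MB remain.
Put 358 MB in memory block 4; 154 MB remain.
Put 263 MB in memory block 5; 249 MB remain.
Put 143 MB in memory block 3; 5 MB remain.
Put 109 MB in memory block 1; 19 MB remain.
Put 80 MB in memory block 2; 59 MB remain.
Put 72 MB in memory block 4; 82 MB remain.
5 memory blocks × 512 MB = 2560 MB; used 2146 MB; unused 414 MB.

414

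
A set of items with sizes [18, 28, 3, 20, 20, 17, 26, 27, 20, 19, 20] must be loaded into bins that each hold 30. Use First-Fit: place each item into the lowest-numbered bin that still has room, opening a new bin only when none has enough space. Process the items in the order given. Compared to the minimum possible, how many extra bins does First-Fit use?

0

First-Fit: [18,3] [28] [20] [20] [17] [26] [27] [20] [19] [20] → 10 bins.
10 items exceed 15 (half the capacity), and no two of those can share a bin, so at least 10 bins are needed.
So 10 is already optimal.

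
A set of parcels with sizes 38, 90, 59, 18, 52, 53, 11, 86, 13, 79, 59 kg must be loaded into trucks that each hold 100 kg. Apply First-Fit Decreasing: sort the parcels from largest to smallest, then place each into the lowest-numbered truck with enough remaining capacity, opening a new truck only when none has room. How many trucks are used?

7

Sorted descending: 90, 86, 79, 59, 59, 53, 52, 38, 18, 13, 11.
90 kg → truck 1 (remaining 10 kg)
86 kg → truck 2 (remaining 14 kg)
79 kg → truck 3 (remaining 21 kg)
59 kg → truck 4 (remaining 41 kg)
59 kg → truck 5 (remaining 41 kg)
53 kg → truck 6 (remaining 47 kg)
52 kg → truck 7 (remaining 48 kg)
38 kg → truck 4 (remaining 3 kg)
18 kg → truck 3 (remaining 3 kg)
13 kg → truck 2 (remaining 1 kg)
11 kg → truck 5 (remaining 30 kg)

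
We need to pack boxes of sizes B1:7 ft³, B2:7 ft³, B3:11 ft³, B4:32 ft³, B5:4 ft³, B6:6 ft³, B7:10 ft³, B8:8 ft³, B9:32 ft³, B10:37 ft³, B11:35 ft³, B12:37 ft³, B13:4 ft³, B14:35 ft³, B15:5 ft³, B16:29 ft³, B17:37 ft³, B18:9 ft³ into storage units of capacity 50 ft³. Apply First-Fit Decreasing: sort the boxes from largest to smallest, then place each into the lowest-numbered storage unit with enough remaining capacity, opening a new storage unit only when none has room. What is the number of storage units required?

8

Sorted descending: 37, 37, 37, 35, 35, 32, 32, 29, 11, 10, 9, 8, 7, 7, 6, 5, 4, 4.
37 ft³ → storage unit 1 (remaining 13 ft³)
37 ft³ → storage unit 2 (remaining 13 ft³)
37 ft³ → storage unit 3 (remaining 13 ft³)
35 ft³ → storage unit 4 (remaining 15 ft³)
35 ft³ → storage unit 5 (remaining 15 ft³)
32 ft³ → storage unit 6 (remaining 18 ft³)
32 ft³ → storage unit 7 (remaining 18 ft³)
29 ft³ → storage unit 8 (remaining 21 ft³)
11 ft³ → storage unit 1 (remaining 2 ft³)
10 ft³ → storage unit 2 (remaining 3 ft³)
9 ft³ → storage unit 3 (remaining 4 ft³)
8 ft³ → storage unit 4 (remaining 7 ft³)
7 ft³ → storage unit 4 (remaining 0 ft³)
7 ft³ → storage unit 5 (remaining 8 ft³)
6 ft³ → storage unit 5 (remaining 2 ft³)
5 ft³ → storage unit 6 (remaining 13 ft³)
4 ft³ → storage unit 3 (remaining 0 ft³)
4 ft³ → storage unit 6 (remaining 9 ft³)
Final storage units: [37,11] [37,10] [37,9,4] [35,8,7] [35,7,6] [32,5,4] [32] [29].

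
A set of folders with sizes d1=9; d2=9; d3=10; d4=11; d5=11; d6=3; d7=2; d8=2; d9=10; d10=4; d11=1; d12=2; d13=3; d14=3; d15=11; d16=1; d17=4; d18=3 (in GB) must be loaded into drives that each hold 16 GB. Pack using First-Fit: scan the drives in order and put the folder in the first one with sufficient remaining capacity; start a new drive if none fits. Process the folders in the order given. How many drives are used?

Put d1 (9 GB) in drive 1; 7 GB remain.
Put d2 (9 GB) in drive 2; 7 GB remain.
Put d3 (10 GB) in drive 3; 6 GB remain.
Put d4 (11 GB) in drive 4; 5 GB remain.
Put d5 (11 GB) in drive 5; 5 GB remain.
Put d6 (3 GB) in drive 1; 4 GB remain.
Put d7 (2 GB) in drive 1; 2 GB remain.
Put d8 (2 GB) in drive 1; 0 GB remain.
Put d9 (10 GB) in drive 6; 6 GB remain.
Put d10 (4 GB) in drive 2; 3 GB remain.
Put d11 (1 GB) in drive 2; 2 GB remain.
Put d12 (2 GB) in drive 2; 0 GB remain.
Put d13 (3 GB) in drive 3; 3 GB remain.
Put d14 (3 GB) in drive 3; 0 GB remain.
Put d15 (11 GB) in drive 7; 5 GB remain.
Put d16 (1 GB) in drive 4; 4 GB remain.
Put d17 (4 GB) in drive 4; 0 GB remain.
Put d18 (3 GB) in drive 5; 2 GB remain.
Final drives: [9,3,2,2] [9,4,1,2] [10,3,3] [11,1,4] [11,3] [10] [11].

7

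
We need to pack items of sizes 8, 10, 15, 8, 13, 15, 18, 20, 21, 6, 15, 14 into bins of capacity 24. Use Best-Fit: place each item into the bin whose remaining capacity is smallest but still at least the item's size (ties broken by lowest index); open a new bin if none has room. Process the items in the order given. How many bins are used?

bin 1: place 8, 16 left
bin 1: place 10, 6 left
bin 2: place 15, 9 left
bin 2: place 8, 1 left
bin 3: place 13, 11 left
bin 4: place 15, 9 left
bin 5: place 18, 6 left
bin 6: place 20, 4 left
bin 7: place 21, 3 left
bin 1: place 6, 0 left
bin 8: place 15, 9 left
bin 9: place 14, 10 left

9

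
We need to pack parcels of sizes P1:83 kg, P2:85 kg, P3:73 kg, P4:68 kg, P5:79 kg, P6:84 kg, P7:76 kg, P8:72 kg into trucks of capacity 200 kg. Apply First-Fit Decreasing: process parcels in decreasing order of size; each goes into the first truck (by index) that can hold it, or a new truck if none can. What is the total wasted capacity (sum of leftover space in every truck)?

180

Sorted descending: 85, 84, 83, 79, 76, 73, 72, 68.
Put 85 kg in truck 1; 115 kg remain.
Put 84 kg in truck 1; 31 kg remain.
Put 83 kg in truck 2; 117 kg remain.
Put 79 kg in truck 2; 38 kg remain.
Put 76 kg in truck 3; 124 kg remain.
Put 73 kg in truck 3; 51 kg remain.
Put 72 kg in truck 4; 128 kg remain.
Put 68 kg in truck 4; 60 kg remain.
4 trucks × 200 kg = 800 kg; used 620 kg; unused 180 kg.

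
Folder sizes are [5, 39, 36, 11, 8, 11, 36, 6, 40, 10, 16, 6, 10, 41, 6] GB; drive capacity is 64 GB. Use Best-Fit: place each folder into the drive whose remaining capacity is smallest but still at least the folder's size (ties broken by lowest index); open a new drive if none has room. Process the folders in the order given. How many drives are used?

drive 1: place 5 GB, 59 GB left
drive 1: place 39 GB, 20 GB left
drive 2: place 36 GB, 28 GB left
drive 1: place 11 GB, 9 GB left
drive 1: place 8 GB, 1 GB left
drive 2: place 11 GB, 17 GB left
drive 3: place 36 GB, 28 GB left
drive 2: place 6 GB, 11 GB left
drive 4: place 40 GB, 24 GB left
drive 2: place 10 GB, 1 GB left
drive 4: place 16 GB, 8 GB left
drive 4: place 6 GB, 2 GB left
drive 3: place 10 GB, 18 GB left
drive 5: place 41 GB, 23 GB left
drive 3: place 6 GB, 12 GB left
Final drives: [5,39,11,8] [36,11,6,10] [36,10,6] [40,16,6] [41].

5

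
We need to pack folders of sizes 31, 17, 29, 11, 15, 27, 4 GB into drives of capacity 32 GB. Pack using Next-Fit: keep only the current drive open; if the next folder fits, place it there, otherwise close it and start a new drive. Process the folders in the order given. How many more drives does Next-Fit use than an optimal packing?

Next-Fit: [31] [17] [29] [11,15] [27,4] → 5 drives.
Total size 134 GB; any packing needs at least ⌈134/32⌉ = 5 drives.
So 5 is already optimal.

0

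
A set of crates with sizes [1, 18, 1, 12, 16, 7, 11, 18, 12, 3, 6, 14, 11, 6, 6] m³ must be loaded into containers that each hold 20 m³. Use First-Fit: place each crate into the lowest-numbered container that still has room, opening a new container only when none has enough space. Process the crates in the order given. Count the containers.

8 containers

1 m³ → container 1 (remaining 19 m³)
18 m³ → container 1 (remaining 1 m³)
1 m³ → container 1 (remaining 0 m³)
12 m³ → container 2 (remaining 8 m³)
16 m³ → container 3 (remaining 4 m³)
7 m³ → container 2 (remaining 1 m³)
11 m³ → container 4 (remaining 9 m³)
18 m³ → container 5 (remaining 2 m³)
12 m³ → container 6 (remaining 8 m³)
3 m³ → container 3 (remaining 1 m³)
6 m³ → container 4 (remaining 3 m³)
14 m³ → container 7 (remaining 6 m³)
11 m³ → container 8 (remaining 9 m³)
6 m³ → container 6 (remaining 2 m³)
6 m³ → container 7 (remaining 0 m³)
Final containers: [1,18,1] [12,7] [16,3] [11,6] [18] [12,6] [14,6] [11].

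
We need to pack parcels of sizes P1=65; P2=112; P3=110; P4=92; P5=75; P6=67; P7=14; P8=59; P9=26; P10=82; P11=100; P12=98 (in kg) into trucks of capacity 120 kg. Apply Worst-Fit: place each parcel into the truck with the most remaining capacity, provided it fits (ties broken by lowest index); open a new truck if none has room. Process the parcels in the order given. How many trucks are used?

Put P1 (65 kg) in truck 1; 55 kg remain.
Put P2 (112 kg) in truck 2; 8 kg remain.
Put P3 (110 kg) in truck 3; 10 kg remain.
Put P4 (92 kg) in truck 4; 28 kg remain.
Put P5 (75 kg) in truck 5; 45 kg remain.
Put P6 (67 kg) in truck 6; 53 kg remain.
Put P7 (14 kg) in truck 1; 41 kg remain.
Put P8 (59 kg) in truck 7; 61 kg remain.
Put P9 (26 kg) in truck 7; 35 kg remain.
Put P10 (82 kg) in truck 8; 38 kg remain.
Put P11 (100 kg) in truck 9; 20 kg remain.
Put P12 (98 kg) in truck 10; 22 kg remain.

10 trucks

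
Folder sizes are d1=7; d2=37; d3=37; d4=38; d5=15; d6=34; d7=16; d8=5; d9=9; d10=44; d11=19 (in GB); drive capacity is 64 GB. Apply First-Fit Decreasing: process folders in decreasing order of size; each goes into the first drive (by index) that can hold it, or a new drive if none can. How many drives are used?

5

Sorted descending: 44, 38, 37, 37, 34, 19, 16, 15, 9, 7, 5.
Put 44 GB in drive 1; 20 GB remain.
Put 38 GB in drive 2; 26 GB remain.
Put 37 GB in drive 3; 27 GB remain.
Put 37 GB in drive 4; 27 GB remain.
Put 34 GB in drive 5; 30 GB remain.
Put 19 GB in drive 1; 1 GB remain.
Put 16 GB in drive 2; 10 GB remain.
Put 15 GB in drive 3; 12 GB remain.
Put 9 GB in drive 2; 1 GB remain.
Put 7 GB in drive 3; 5 GB remain.
Put 5 GB in drive 3; 0 GB remain.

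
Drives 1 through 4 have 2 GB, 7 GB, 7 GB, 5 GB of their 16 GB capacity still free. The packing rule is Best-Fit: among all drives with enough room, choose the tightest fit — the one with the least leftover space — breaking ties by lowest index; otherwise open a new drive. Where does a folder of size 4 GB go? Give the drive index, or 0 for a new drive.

Drives with room: drive 2 (7 GB), drive 3 (7 GB), drive 4 (5 GB).
Tightest fit is drive 4 with 5 GB free.

4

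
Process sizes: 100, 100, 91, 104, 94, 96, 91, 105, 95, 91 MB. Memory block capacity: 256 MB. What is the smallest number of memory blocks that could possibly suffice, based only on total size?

4

Total size = 100 + 100 + 91 + 104 + 94 + 96 + 91 + 105 + 95 + 91 = 967 MB.
⌈967 / 256⌉ = 4.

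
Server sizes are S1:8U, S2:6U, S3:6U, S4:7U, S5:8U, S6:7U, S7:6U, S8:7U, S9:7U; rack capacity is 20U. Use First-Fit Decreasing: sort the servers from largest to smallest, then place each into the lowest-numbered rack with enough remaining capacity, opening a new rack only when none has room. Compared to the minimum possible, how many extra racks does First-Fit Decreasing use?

First-Fit Decreasing: [8,8] [7,7,6] [7,7,6] [6] → 4 racks.
Total size 62U; any packing needs at least ⌈62/20⌉ = 4 racks.
So 4 is already optimal.

0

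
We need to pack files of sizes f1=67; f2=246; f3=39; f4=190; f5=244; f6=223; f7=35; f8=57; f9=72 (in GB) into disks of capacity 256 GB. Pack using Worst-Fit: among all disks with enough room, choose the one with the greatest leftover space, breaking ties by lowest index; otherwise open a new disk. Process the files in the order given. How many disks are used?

f1 (67 GB) → disk 1 (remaining 189 GB)
f2 (246 GB) → disk 2 (remaining 10 GB)
f3 (39 GB) → disk 1 (remaining 150 GB)
f4 (190 GB) → disk 3 (remaining 66 GB)
f5 (244 GB) → disk 4 (remaining 12 GB)
f6 (223 GB) → disk 5 (remaining 33 GB)
f7 (35 GB) → disk 1 (remaining 115 GB)
f8 (57 GB) → disk 1 (remaining 58 GB)
f9 (72 GB) → disk 6 (remaining 184 GB)

6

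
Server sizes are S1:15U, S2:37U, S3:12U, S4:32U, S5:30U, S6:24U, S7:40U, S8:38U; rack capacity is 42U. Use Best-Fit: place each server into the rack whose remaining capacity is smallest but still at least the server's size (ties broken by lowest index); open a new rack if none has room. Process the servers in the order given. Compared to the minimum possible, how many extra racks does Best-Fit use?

1

Best-Fit: [15,12] [37] [32] [30] [24] [40] [38] → 7 racks.
Total size 228U; any packing needs at least ⌈228/42⌉ = 6 racks.
An optimal packing achieves that bound: [40] [38] [37] [32] [30,12] [24,15] → 6 racks.
Excess: 7 − 6 = 1.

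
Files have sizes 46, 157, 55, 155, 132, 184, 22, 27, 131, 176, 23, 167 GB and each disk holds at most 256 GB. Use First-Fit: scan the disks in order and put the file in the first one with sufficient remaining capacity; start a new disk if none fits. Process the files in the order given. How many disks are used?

7 disks

Put 46 GB in disk 1; 210 GB remain.
Put 157 GB in disk 1; 53 GB remain.
Put 55 GB in disk 2; 201 GB remain.
Put 155 GB in disk 2; 46 GB remain.
Put 132 GB in disk 3; 124 GB remain.
Put 184 GB in disk 4; 72 GB remain.
Put 22 GB in disk 1; 31 GB remain.
Put 27 GB in disk 1; 4 GB remain.
Put 131 GB in disk 5; 125 GB remain.
Put 176 GB in disk 6; 80 GB remain.
Put 23 GB in disk 2; 23 GB remain.
Put 167 GB in disk 7; 89 GB remain.
Final disks: [46,157,22,27] [55,155,23] [132] [184] [131] [176] [167].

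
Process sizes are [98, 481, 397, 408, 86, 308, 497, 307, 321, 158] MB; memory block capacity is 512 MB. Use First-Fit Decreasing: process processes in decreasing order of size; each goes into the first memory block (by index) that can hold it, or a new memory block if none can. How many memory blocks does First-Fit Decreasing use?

Sorted descending: 497, 481, 408, 397, 321, 308, 307, 158, 98, 86.
Put 497 MB in memory block 1; 15 MB remain.
Put 481 MB in memory block 2; 31 MB remain.
Put 408 MB in memory block 3; 104 MB remain.
Put 397 MB in memory block 4; 115 MB remain.
Put 321 MB in memory block 5; 191 MB remain.
Put 308 MB in memory block 6; 204 MB remain.
Put 307 MB in memory block 7; 205 MB remain.
Put 158 MB in memory block 5; 33 MB remain.
Put 98 MB in memory block 3; 6 MB remain.
Put 86 MB in memory block 4; 29 MB remain.
Final memory blocks: [497] [481] [408,98] [397,86] [321,158] [308] [307].

7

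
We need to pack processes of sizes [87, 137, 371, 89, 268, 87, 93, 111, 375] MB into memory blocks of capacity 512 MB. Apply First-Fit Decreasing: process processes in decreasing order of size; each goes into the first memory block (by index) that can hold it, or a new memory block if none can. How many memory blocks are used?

Sorted descending: 375, 371, 268, 137, 111, 93, 89, 87, 87.
Put 375 MB in memory block 1; 137 MB remain.
Put 371 MB in memory block 2; 141 MB remain.
Put 268 MB in memory block 3; 244 MB remain.
Put 137 MB in memory block 1; 0 MB remain.
Put 111 MB in memory block 2; 30 MB remain.
Put 93 MB in memory block 3; 151 MB remain.
Put 89 MB in memory block 3; 62 MB remain.
Put 87 MB in memory block 4; 425 MB remain.
Put 87 MB in memory block 4; 338 MB remain.

4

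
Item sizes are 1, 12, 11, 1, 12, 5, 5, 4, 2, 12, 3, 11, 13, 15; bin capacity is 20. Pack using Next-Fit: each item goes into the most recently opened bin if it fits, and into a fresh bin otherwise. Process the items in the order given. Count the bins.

bin 1: place 1, 19 left
bin 1: place 12, 7 left
bin 2: place 11, 9 left
bin 2: place 1, 8 left
bin 3: place 12, 8 left
bin 3: place 5, 3 left
bin 4: place 5, 15 left
bin 4: place 4, 11 left
bin 4: place 2, 9 left
bin 5: place 12, 8 left
bin 5: place 3, 5 left
bin 6: place 11, 9 left
bin 7: place 13, 7 left
bin 8: place 15, 5 left
Final bins: [1,12] [11,1] [12,5] [5,4,2] [12,3] [11] [13] [15].

8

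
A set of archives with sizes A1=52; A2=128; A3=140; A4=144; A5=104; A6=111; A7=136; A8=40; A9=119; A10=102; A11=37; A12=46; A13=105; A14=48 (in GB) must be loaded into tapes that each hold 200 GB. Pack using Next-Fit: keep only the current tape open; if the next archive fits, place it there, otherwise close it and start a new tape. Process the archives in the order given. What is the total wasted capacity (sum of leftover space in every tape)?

488

tape 1: place A1 (52 GB), 148 GB left
tape 1: place A2 (128 GB), 20 GB left
tape 2: place A3 (140 GB), 60 GB left
tape 3: place A4 (144 GB), 56 GB left
tape 4: place A5 (104 GB), 96 GB left
tape 5: place A6 (111 GB), 89 GB left
tape 6: place A7 (136 GB), 64 GB left
tape 6: place A8 (40 GB), 24 GB left
tape 7: place A9 (119 GB), 81 GB left
tape 8: place A10 (102 GB), 98 GB left
tape 8: place A11 (37 GB), 61 GB left
tape 8: place A12 (46 GB), 15 GB left
tape 9: place A13 (105 GB), 95 GB left
tape 9: place A14 (48 GB), 47 GB left
9 tapes × 200 GB = 1800 GB; used 1312 GB; unused 488 GB.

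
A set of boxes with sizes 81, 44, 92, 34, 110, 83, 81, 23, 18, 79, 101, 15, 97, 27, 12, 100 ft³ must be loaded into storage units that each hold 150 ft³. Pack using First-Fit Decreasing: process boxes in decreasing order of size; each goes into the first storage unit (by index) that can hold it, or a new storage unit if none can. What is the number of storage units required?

Sorted descending: 110, 101, 100, 97, 92, 83, 81, 81, 79, 44, 34, 27, 23, 18, 15, 12.
Put 110 ft³ in storage unit 1; 40 ft³ remain.
Put 101 ft³ in storage unit 2; 49 ft³ remain.
Put 100 ft³ in storage unit 3; 50 ft³ remain.
Put 97 ft³ in storage unit 4; 53 ft³ remain.
Put 92 ft³ in storage unit 5; 58 ft³ remain.
Put 83 ft³ in storage unit 6; 67 ft³ remain.
Put 81 ft³ in storage unit 7; 69 ft³ remain.
Put 81 ft³ in storage unit 8; 69 ft³ remain.
Put 79 ft³ in storage unit 9; 71 ft³ remain.
Put 44 ft³ in storage unit 2; 5 ft³ remain.
Put 34 ft³ in storage unit 1; 6 ft³ remain.
Put 27 ft³ in storage unit 3; 23 ft³ remain.
Put 23 ft³ in storage unit 3; 0 ft³ remain.
Put 18 ft³ in storage unit 4; 35 ft³ remain.
Put 15 ft³ in storage unit 4; 20 ft³ remain.
Put 12 ft³ in storage unit 4; 8 ft³ remain.

9 storage units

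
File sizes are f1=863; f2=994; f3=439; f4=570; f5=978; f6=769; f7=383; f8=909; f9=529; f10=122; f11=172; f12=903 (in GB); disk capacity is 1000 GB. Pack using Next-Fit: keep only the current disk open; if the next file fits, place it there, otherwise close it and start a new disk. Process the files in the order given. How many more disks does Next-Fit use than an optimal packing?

2

Next-Fit: [863] [994] [439] [570] [978] [769] [383] [909] [529,122,172] [903] → 10 disks.
Total size 7631 GB; any packing needs at least ⌈7631/1000⌉ = 8 disks.
An optimal packing achieves that bound: [994] [978] [909] [903] [863,122] [769,172] [570,383] [529,439] → 8 disks.
Excess: 10 − 8 = 2.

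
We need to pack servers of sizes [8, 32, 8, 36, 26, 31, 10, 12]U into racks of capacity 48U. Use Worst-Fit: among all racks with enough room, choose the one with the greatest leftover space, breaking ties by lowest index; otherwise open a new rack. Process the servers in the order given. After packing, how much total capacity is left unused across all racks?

rack 1: place 8U, 40U left
rack 1: place 32U, 8U left
rack 1: place 8U, 0U left
rack 2: place 36U, 12U left
rack 3: place 26U, 22U left
rack 4: place 31U, 17U left
rack 3: place 10U, 12U left
rack 4: place 12U, 5U left
4 racks × 48U = 192U; used 163U; unused 29U.

29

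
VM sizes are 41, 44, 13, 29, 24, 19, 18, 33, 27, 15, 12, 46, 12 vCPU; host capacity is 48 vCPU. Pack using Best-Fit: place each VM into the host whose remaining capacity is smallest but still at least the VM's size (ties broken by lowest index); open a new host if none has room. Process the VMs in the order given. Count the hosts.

8 hosts

host 1: place 41 vCPU, 7 vCPU left
host 2: place 44 vCPU, 4 vCPU left
host 3: place 13 vCPU, 35 vCPU left
host 3: place 29 vCPU, 6 vCPU left
host 4: place 24 vCPU, 24 vCPU left
host 4: place 19 vCPU, 5 vCPU left
host 5: place 18 vCPU, 30 vCPU left
host 6: place 33 vCPU, 15 vCPU left
host 5: place 27 vCPU, 3 vCPU left
host 6: place 15 vCPU, 0 vCPU left
host 7: place 12 vCPU, 36 vCPU left
host 8: place 46 vCPU, 2 vCPU left
host 7: place 12 vCPU, 24 vCPU left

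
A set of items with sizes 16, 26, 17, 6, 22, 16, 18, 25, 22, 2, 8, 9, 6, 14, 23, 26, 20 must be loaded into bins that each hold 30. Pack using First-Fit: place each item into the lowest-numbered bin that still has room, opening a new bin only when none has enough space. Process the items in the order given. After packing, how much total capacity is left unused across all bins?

84

16 → bin 1 (remaining 14)
26 → bin 2 (remaining 4)
17 → bin 3 (remaining 13)
6 → bin 1 (remaining 8)
22 → bin 4 (remaining 8)
16 → bin 5 (remaining 14)
18 → bin 6 (remaining 12)
25 → bin 7 (remaining 5)
22 → bin 8 (remaining 8)
2 → bin 1 (remaining 6)
8 → bin 3 (remaining 5)
9 → bin 5 (remaining 5)
6 → bin 1 (remaining 0)
14 → bin 9 (remaining 16)
23 → bin 10 (remaining 7)
26 → bin 11 (remaining 4)
20 → bin 12 (remaining 10)
12 bins × 30 = 360; used 276; unused 84.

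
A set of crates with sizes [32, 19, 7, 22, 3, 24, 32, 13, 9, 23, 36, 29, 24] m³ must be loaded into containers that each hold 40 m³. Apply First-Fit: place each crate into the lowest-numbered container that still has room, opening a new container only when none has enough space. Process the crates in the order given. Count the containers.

9

32 m³ → container 1 (remaining 8 m³)
19 m³ → container 2 (remaining 21 m³)
7 m³ → container 1 (remaining 1 m³)
22 m³ → container 3 (remaining 18 m³)
3 m³ → container 2 (remaining 18 m³)
24 m³ → container 4 (remaining 16 m³)
32 m³ → container 5 (remaining 8 m³)
13 m³ → container 2 (remaining 5 m³)
9 m³ → container 3 (remaining 9 m³)
23 m³ → container 6 (remaining 17 m³)
36 m³ → container 7 (remaining 4 m³)
29 m³ → container 8 (remaining 11 m³)
24 m³ → container 9 (remaining 16 m³)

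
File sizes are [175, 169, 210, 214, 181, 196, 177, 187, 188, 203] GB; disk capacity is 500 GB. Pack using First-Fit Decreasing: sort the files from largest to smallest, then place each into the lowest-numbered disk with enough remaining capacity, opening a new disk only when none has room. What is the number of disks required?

5

Sorted descending: 214, 210, 203, 196, 188, 187, 181, 177, 175, 169.
disk 1: place 214 GB, 286 GB left
disk 1: place 210 GB, 76 GB left
disk 2: place 203 GB, 297 GB left
disk 2: place 196 GB, 101 GB left
disk 3: place 188 GB, 312 GB left
disk 3: place 187 GB, 125 GB left
disk 4: place 181 GB, 319 GB left
disk 4: place 177 GB, 142 GB left
disk 5: place 175 GB, 325 GB left
disk 5: place 169 GB, 156 GB left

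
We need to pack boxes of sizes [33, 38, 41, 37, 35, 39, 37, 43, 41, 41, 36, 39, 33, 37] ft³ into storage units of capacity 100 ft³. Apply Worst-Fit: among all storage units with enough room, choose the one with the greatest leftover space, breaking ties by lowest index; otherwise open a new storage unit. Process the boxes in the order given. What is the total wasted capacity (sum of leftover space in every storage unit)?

170

storage unit 1: place 33 ft³, 67 ft³ left
storage unit 1: place 38 ft³, 29 ft³ left
storage unit 2: place 41 ft³, 59 ft³ left
storage unit 2: place 37 ft³, 22 ft³ left
storage unit 3: place 35 ft³, 65 ft³ left
storage unit 3: place 39 ft³, 26 ft³ left
storage unit 4: place 37 ft³, 63 ft³ left
storage unit 4: place 43 ft³, 20 ft³ left
storage unit 5: place 41 ft³, 59 ft³ left
storage unit 5: place 41 ft³, 18 ft³ left
storage unit 6: place 36 ft³, 64 ft³ left
storage unit 6: place 39 ft³, 25 ft³ left
storage unit 7: place 33 ft³, 67 ft³ left
storage unit 7: place 37 ft³, 30 ft³ left
7 storage units × 100 ft³ = 700 ft³; used 530 ft³; unused 170 ft³.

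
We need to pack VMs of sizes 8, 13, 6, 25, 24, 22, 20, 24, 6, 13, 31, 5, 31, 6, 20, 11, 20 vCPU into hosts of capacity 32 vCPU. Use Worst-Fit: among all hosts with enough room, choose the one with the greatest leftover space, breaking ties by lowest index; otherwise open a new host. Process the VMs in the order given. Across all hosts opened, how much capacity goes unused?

host 1: place 8 vCPU, 24 vCPU left
host 1: place 13 vCPU, 11 vCPU left
host 1: place 6 vCPU, 5 vCPU left
host 2: place 25 vCPU, 7 vCPU left
host 3: place 24 vCPU, 8 vCPU left
host 4: place 22 vCPU, 10 vCPU left
host 5: place 20 vCPU, 12 vCPU left
host 6: place 24 vCPU, 8 vCPU left
host 5: place 6 vCPU, 6 vCPU left
host 7: place 13 vCPU, 19 vCPU left
host 8: place 31 vCPU, 1 vCPU left
host 7: place 5 vCPU, 14 vCPU left
host 9: place 31 vCPU, 1 vCPU left
host 7: place 6 vCPU, 8 vCPU left
host 10: place 20 vCPU, 12 vCPU left
host 10: place 11 vCPU, 1 vCPU left
host 11: place 20 vCPU, 12 vCPU left
11 hosts × 32 vCPU = 352 vCPU; used 285 vCPU; unused 67 vCPU.

67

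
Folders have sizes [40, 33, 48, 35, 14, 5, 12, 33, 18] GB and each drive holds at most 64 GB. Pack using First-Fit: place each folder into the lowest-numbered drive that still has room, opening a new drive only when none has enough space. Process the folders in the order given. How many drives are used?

5 drives

drive 1: place 40 GB, 24 GB left
drive 2: place 33 GB, 31 GB left
drive 3: place 48 GB, 16 GB left
drive 4: place 35 GB, 29 GB left
drive 1: place 14 GB, 10 GB left
drive 1: place 5 GB, 5 GB left
drive 2: place 12 GB, 19 GB left
drive 5: place 33 GB, 31 GB left
drive 2: place 18 GB, 1 GB left
Final drives: [40,14,5] [33,12,18] [48] [35] [33].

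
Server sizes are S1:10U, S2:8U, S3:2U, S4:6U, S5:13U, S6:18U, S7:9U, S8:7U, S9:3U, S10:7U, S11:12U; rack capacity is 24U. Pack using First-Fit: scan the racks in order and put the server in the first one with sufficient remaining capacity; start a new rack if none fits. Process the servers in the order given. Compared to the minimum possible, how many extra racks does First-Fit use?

First-Fit: [10,8,2,3] [6,13] [18] [9,7,7] [12] → 5 racks.
Total size 95U; any packing needs at least ⌈95/24⌉ = 4 racks.
An optimal packing achieves that bound: [18,6] [13,10] [12,9,3] [8,7,7,2] → 4 racks.
Excess: 5 − 4 = 1.

1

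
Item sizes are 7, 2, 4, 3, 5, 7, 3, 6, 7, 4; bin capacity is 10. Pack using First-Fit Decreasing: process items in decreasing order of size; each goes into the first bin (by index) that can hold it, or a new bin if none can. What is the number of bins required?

Sorted descending: 7, 7, 7, 6, 5, 4, 4, 3, 3, 2.
bin 1: place 7, 3 left
bin 2: place 7, 3 left
bin 3: place 7, 3 left
bin 4: place 6, 4 left
bin 5: place 5, 5 left
bin 4: place 4, 0 left
bin 5: place 4, 1 left
bin 1: place 3, 0 left
bin 2: place 3, 0 left
bin 3: place 2, 1 left

5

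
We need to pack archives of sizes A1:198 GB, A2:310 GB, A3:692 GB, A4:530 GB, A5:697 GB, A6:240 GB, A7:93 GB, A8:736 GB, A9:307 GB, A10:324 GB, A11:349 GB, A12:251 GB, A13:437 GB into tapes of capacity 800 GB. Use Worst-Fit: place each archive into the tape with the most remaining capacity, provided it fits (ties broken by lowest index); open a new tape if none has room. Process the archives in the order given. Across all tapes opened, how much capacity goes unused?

1236

tape 1: place A1 (198 GB), 602 GB left
tape 1: place A2 (310 GB), 292 GB left
tape 2: place A3 (692 GB), 108 GB left
tape 3: place A4 (530 GB), 270 GB left
tape 4: place A5 (697 GB), 103 GB left
tape 1: place A6 (240 GB), 52 GB left
tape 3: place A7 (93 GB), 177 GB left
tape 5: place A8 (736 GB), 64 GB left
tape 6: place A9 (307 GB), 493 GB left
tape 6: place A10 (324 GB), 169 GB left
tape 7: place A11 (349 GB), 451 GB left
tape 7: place A12 (251 GB), 200 GB left
tape 8: place A13 (437 GB), 363 GB left
8 tapes × 800 GB = 6400 GB; used 5164 GB; unused 1236 GB.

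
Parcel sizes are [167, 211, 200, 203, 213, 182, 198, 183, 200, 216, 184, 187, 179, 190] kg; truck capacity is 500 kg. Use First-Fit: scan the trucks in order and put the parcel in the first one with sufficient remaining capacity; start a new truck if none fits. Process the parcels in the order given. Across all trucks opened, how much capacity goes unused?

787

truck 1: place 167 kg, 333 kg left
truck 1: place 211 kg, 122 kg left
truck 2: place 200 kg, 300 kg left
truck 2: place 203 kg, 97 kg left
truck 3: place 213 kg, 287 kg left
truck 3: place 182 kg, 105 kg left
truck 4: place 198 kg, 302 kg left
truck 4: place 183 kg, 119 kg left
truck 5: place 200 kg, 300 kg left
truck 5: place 216 kg, 84 kg left
truck 6: place 184 kg, 316 kg left
truck 6: place 187 kg, 129 kg left
truck 7: place 179 kg, 321 kg left
truck 7: place 190 kg, 131 kg left
7 trucks × 500 kg = 3500 kg; used 2713 kg; unused 787 kg.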